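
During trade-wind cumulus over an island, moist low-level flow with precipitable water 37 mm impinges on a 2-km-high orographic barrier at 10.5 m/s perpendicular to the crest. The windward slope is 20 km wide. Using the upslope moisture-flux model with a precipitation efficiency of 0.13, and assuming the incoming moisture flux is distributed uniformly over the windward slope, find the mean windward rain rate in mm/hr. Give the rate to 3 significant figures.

R ≈ 9.09 mm/hr

Incoming column moisture flux per unit ridge length: F = V × PW = 10.5 × 37 = 388.5 mm·m/s.
Spread over the 20 km slope with efficiency ε = 0.13: R = ε·F/W = 0.13 × 388.5 / 20000 m = 2.525e-03 mm/s.
R = 2.525e-03 × 3600 = 9.09 mm/hr.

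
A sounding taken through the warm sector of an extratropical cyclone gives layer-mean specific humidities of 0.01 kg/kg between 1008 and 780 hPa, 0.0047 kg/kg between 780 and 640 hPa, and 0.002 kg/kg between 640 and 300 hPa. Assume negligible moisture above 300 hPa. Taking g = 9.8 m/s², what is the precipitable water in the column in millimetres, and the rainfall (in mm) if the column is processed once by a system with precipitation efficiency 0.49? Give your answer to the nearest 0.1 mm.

Precipitable water is the column-integrated vapour mass per unit area: PW = (1/g) Σ q̄ Δp, with q in kg/kg and Δp in Pa (1 kg/m² of water = 1 mm).
Layer 1008–780 hPa: Δp = 228 hPa = 22800 Pa, q̄ = 0.01 kg/kg → 0.01 × 22800 / 9.8 = 23.27 mm
Layer 780–640 hPa: Δp = 140 hPa = 14000 Pa, q̄ = 0.0047 kg/kg → 0.0047 × 14000 / 9.8 = 6.71 mm
Layer 640–300 hPa: Δp = 340 hPa = 34000 Pa, q̄ = 0.002 kg/kg → 0.002 × 34000 / 9.8 = 6.94 mm
PW = 23.27 + 6.71 + 6.94 = 36.92 ≈ 36.9 mm.
Rainfall = ε × PW = 0.49 × 36.9 = 18.1 mm.

PW ≈ 36.9 mm; rainfall ≈ 18.1 mm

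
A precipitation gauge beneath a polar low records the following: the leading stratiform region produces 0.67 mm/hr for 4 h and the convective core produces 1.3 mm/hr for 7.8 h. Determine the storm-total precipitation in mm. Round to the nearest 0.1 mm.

total ≈ 12.8 mm

Total = Σ Rᵢ Δtᵢ = 0.67 × 4 + 1.3 × 7.8
      = 2.68 + 10.14 = 12.8 mm.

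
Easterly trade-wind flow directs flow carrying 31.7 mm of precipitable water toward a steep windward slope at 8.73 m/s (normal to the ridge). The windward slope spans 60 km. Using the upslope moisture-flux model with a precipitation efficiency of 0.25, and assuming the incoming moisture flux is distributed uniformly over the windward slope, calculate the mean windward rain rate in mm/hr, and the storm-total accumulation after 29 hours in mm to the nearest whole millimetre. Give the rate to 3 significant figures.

R ≈ 4.15 mm/hr; total ≈ 120 mm

Incoming column moisture flux per unit ridge length: F = V × PW = 8.73 × 31.7 = 276.741 mm·m/s.
Spread over the 60 km slope with efficiency ε = 0.25: R = ε·F/W = 0.25 × 276.741 / 60000 m = 1.153e-03 mm/s.
R = 1.153e-03 × 3600 = 4.15 mm/hr.
Over 29 h: total = 4.15 × 29 = 120.35 ≈ 120 mm.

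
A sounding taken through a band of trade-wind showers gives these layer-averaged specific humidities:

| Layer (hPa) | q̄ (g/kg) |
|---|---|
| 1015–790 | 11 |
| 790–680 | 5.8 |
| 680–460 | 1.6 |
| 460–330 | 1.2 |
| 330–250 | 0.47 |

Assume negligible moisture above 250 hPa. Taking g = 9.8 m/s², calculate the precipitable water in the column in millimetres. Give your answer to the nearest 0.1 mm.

Precipitable water is the column-integrated vapour mass per unit area: PW = (1/g) Σ q̄ Δp, with q in kg/kg and Δp in Pa (1 kg/m² of water = 1 mm).
Layer 1015–790 hPa: Δp = 225 hPa = 22500 Pa, q̄ = 0.011 kg/kg → 0.011 × 22500 / 9.8 = 25.26 mm
Layer 790–680 hPa: Δp = 110 hPa = 11000 Pa, q̄ = 0.0058 kg/kg → 0.0058 × 11000 / 9.8 = 6.51 mm
Layer 680–460 hPa: Δp = 220 hPa = 22000 Pa, q̄ = 0.0016 kg/kg → 0.0016 × 22000 / 9.8 = 3.59 mm
Layer 460–330 hPa: Δp = 130 hPa = 13000 Pa, q̄ = 0.0012 kg/kg → 0.0012 × 13000 / 9.8 = 1.59 mm
Layer 330–250 hPa: Δp = 80 hPa = 8000 Pa, q̄ = 0.00047 kg/kg → 0.00047 × 8000 / 9.8 = 0.38 mm
PW = 25.26 + 6.51 + 3.59 + 1.59 + 0.38 = 37.33 ≈ 37.3 mm.

PW ≈ 37.3 mm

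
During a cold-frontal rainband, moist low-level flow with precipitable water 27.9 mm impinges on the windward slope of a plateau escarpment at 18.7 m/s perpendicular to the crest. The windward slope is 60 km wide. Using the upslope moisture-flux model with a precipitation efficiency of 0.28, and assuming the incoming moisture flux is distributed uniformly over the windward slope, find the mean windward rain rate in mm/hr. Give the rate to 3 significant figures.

Incoming column moisture flux per unit ridge length: F = V × PW = 18.7 × 27.9 = 521.73 mm·m/s.
Spread over the 60 km slope with efficiency ε = 0.28: R = ε·F/W = 0.28 × 521.73 / 60000 m = 2.435e-03 mm/s.
R = 2.435e-03 × 3600 = 8.77 mm/hr.

R ≈ 8.77 mm/hr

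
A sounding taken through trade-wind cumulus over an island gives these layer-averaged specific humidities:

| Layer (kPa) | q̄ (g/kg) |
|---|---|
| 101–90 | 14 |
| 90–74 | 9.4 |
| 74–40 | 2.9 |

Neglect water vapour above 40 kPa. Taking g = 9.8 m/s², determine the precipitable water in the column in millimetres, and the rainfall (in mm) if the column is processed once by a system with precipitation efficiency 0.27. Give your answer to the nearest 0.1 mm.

Precipitable water is the column-integrated vapour mass per unit area: PW = (1/g) Σ q̄ Δp, with q in kg/kg and Δp in Pa (1 kg/m² of water = 1 mm).
Layer 101–90 kPa: Δp = 110 hPa = 11000 Pa, q̄ = 0.014 kg/kg → 0.014 × 11000 / 9.8 = 15.71 mm
Layer 90–74 kPa: Δp = 160 hPa = 16000 Pa, q̄ = 0.0094 kg/kg → 0.0094 × 16000 / 9.8 = 15.35 mm
Layer 74–40 kPa: Δp = 340 hPa = 34000 Pa, q̄ = 0.0029 kg/kg → 0.0029 × 34000 / 9.8 = 10.06 mm
PW = 15.71 + 15.35 + 10.06 = 41.12 ≈ 41.1 mm.
Rainfall = ε × PW = 0.27 × 41.1 = 11.1 mm.

PW ≈ 41.1 mm; rainfall ≈ 11.1 mm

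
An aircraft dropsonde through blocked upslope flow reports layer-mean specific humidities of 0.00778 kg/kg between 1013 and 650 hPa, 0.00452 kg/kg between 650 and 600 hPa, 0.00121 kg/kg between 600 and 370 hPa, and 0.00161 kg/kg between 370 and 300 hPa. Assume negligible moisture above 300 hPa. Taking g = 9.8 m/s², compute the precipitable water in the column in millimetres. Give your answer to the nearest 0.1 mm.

PW ≈ 35.1 mm

Precipitable water is the column-integrated vapour mass per unit area: PW = (1/g) Σ q̄ Δp, with q in kg/kg and Δp in Pa (1 kg/m² of water = 1 mm).
Layer 1013–650 hPa: Δp = 363 hPa = 36300 Pa, q̄ = 0.00778 kg/kg → 0.00778 × 36300 / 9.8 = 28.82 mm
Layer 650–600 hPa: Δp = 50 hPa = 5000 Pa, q̄ = 0.00452 kg/kg → 0.00452 × 5000 / 9.8 = 2.31 mm
Layer 600–370 hPa: Δp = 230 hPa = 23000 Pa, q̄ = 0.00121 kg/kg → 0.00121 × 23000 / 9.8 = 2.84 mm
Layer 370–300 hPa: Δp = 70 hPa = 7000 Pa, q̄ = 0.00161 kg/kg → 0.00161 × 7000 / 9.8 = 1.15 mm
PW = 28.82 + 2.31 + 2.84 + 1.15 = 35.12 ≈ 35.1 mm.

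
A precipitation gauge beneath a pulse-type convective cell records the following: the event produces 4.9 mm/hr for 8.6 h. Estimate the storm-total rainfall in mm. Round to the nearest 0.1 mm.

total ≈ 42.1 mm

Total = Σ Rᵢ Δtᵢ = 4.9 × 8.6
      = 42.14 = 42.1 mm.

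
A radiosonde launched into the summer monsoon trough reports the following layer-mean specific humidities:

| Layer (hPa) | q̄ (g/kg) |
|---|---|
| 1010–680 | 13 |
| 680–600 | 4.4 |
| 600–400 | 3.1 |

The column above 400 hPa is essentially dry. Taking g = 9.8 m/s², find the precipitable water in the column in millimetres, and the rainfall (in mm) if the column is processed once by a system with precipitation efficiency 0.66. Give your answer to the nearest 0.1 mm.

PW ≈ 53.7 mm; rainfall ≈ 35.4 mm

Precipitable water is the column-integrated vapour mass per unit area: PW = (1/g) Σ q̄ Δp, with q in kg/kg and Δp in Pa (1 kg/m² of water = 1 mm).
Layer 1010–680 hPa: Δp = 330 hPa = 33000 Pa, q̄ = 0.013 kg/kg → 0.013 × 33000 / 9.8 = 43.78 mm
Layer 680–600 hPa: Δp = 80 hPa = 8000 Pa, q̄ = 0.0044 kg/kg → 0.0044 × 8000 / 9.8 = 3.59 mm
Layer 600–400 hPa: Δp = 200 hPa = 20000 Pa, q̄ = 0.0031 kg/kg → 0.0031 × 20000 / 9.8 = 6.33 mm
PW = 43.78 + 3.59 + 6.33 = 53.70 ≈ 53.7 mm.
Rainfall = ε × PW = 0.66 × 53.7 = 35.4 mm.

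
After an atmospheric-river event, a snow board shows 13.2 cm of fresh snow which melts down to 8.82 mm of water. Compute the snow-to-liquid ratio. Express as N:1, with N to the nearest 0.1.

ratio ≈ 15.0

Ratio = snow depth / SWE = 132 mm / 8.82 mm = 15.0, i.e. 15.0:1.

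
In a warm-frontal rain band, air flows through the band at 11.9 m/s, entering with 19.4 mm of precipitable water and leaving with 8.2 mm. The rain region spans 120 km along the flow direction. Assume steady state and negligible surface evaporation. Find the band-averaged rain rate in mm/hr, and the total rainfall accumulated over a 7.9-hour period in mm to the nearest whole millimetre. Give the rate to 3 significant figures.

R ≈ 4.00 mm/hr; total ≈ 32 mm

Column moisture flux per unit crosswind length is F = V × PW.
Inflow: F_in = 11.9 × 19.4 = 230.86 mm·m/s
Outflow: F_out = 11.9 × 8.2 = 97.58 mm·m/s
Steady-state rate R = (F_in − F_out)/L = (230.86 − 97.58) / 120000 m = 1.111e-03 mm/s.
R = 1.111e-03 × 3600 = 4.00 mm/hr.
Over 7.9 h: total = 4.00 × 7.9 = 31.6 ≈ 32 mm.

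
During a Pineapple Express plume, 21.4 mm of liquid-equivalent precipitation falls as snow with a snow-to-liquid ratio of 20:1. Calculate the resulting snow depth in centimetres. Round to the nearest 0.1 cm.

snow depth ≈ 42.8 cm

Snow depth = liquid × ratio = 21.4 mm × 20 = 428 mm = 42.8 cm.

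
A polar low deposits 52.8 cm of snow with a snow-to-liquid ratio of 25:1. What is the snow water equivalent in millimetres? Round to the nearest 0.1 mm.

SWE = snow depth / ratio = 52.8 cm / 25 = 2.112 cm = 21.1 mm.

SWE ≈ 21.1 mm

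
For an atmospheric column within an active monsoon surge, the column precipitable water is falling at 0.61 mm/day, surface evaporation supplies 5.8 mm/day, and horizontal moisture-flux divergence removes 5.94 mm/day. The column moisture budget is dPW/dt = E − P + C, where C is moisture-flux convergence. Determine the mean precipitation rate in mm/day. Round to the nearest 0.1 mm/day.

dPW/dt = -0.61 mm/day.
P = E + C − dPW/dt = 5.8 + (-5.94) − (-0.61) = 0.5 mm/day.

P ≈ 0.5 mm/day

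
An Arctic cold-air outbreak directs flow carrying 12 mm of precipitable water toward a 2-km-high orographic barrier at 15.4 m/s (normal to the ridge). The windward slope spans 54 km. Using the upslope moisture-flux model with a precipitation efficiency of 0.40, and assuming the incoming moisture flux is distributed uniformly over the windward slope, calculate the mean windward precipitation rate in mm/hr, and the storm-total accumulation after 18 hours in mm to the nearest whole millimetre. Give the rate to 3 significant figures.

R ≈ 4.93 mm/hr; total ≈ 89 mm

Incoming column moisture flux per unit ridge length: F = V × PW = 15.4 × 12 = 184.8 mm·m/s.
Spread over the 54 km slope with efficiency ε = 0.40: R = ε·F/W = 0.40 × 184.8 / 54000 m = 1.369e-03 mm/s.
R = 1.369e-03 × 3600 = 4.93 mm/hr.
Over 18 h: total = 4.93 × 18 = 88.74 ≈ 89 mm.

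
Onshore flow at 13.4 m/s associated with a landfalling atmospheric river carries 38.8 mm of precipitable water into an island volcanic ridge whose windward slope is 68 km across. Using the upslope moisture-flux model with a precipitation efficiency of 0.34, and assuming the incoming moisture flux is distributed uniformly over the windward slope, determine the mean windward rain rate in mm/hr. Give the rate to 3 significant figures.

Incoming column moisture flux per unit ridge length: F = V × PW = 13.4 × 38.8 = 519.92 mm·m/s.
Spread over the 68 km slope with efficiency ε = 0.34: R = ε·F/W = 0.34 × 519.92 / 68000 m = 2.600e-03 mm/s.
R = 2.600e-03 × 3600 = 9.36 mm/hr.

R ≈ 9.36 mm/hr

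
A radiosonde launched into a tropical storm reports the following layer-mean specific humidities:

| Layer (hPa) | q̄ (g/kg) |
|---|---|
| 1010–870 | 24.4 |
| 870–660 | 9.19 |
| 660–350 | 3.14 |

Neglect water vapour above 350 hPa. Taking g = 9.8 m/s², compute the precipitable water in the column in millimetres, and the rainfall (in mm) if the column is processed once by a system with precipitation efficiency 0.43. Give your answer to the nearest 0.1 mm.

Precipitable water is the column-integrated vapour mass per unit area: PW = (1/g) Σ q̄ Δp, with q in kg/kg and Δp in Pa (1 kg/m² of water = 1 mm).
Layer 1010–870 hPa: Δp = 140 hPa = 14000 Pa, q̄ = 0.0244 kg/kg → 0.0244 × 14000 / 9.8 = 34.86 mm
Layer 870–660 hPa: Δp = 210 hPa = 21000 Pa, q̄ = 0.00919 kg/kg → 0.00919 × 21000 / 9.8 = 19.69 mm
Layer 660–350 hPa: Δp = 310 hPa = 31000 Pa, q̄ = 0.00314 kg/kg → 0.00314 × 31000 / 9.8 = 9.93 mm
PW = 34.86 + 19.69 + 9.93 = 64.48 ≈ 64.5 mm.
Rainfall = ε × PW = 0.43 × 64.5 = 27.7 mm.

PW ≈ 64.5 mm; rainfall ≈ 27.7 mm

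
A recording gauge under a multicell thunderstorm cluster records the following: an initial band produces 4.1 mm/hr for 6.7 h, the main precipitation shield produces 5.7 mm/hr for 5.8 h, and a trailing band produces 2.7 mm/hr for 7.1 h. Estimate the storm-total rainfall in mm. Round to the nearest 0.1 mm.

total ≈ 79.7 mm

Total = Σ Rᵢ Δtᵢ = 4.1 × 6.7 + 5.7 × 5.8 + 2.7 × 7.1
      = 27.47 + 33.06 + 19.17 = 79.7 mm.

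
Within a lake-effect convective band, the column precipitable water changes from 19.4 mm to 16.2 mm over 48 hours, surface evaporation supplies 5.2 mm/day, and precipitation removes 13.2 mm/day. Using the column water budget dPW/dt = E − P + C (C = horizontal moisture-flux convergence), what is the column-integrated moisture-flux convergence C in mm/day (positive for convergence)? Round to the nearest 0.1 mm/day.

C ≈ 6.4 mm/day

dPW/dt = (16.2 − 19.4) mm / (48/24 day) = -1.600 mm/day.
C = dPW/dt − E + P = (-1.600) − 5.2 + 13.2 = 6.4 mm/day.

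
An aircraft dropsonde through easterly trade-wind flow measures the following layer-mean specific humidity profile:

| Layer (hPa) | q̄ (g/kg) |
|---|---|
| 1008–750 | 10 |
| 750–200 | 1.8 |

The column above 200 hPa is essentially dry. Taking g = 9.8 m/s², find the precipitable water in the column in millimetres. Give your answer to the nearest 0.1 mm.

PW ≈ 36.4 mm

Precipitable water is the column-integrated vapour mass per unit area: PW = (1/g) Σ q̄ Δp, with q in kg/kg and Δp in Pa (1 kg/m² of water = 1 mm).
Layer 1008–750 hPa: Δp = 258 hPa = 25800 Pa, q̄ = 0.01 kg/kg → 0.01 × 25800 / 9.8 = 26.33 mm
Layer 750–200 hPa: Δp = 550 hPa = 55000 Pa, q̄ = 0.0018 kg/kg → 0.0018 × 55000 / 9.8 = 10.10 mm
PW = 26.33 + 10.10 = 36.43 ≈ 36.4 mm.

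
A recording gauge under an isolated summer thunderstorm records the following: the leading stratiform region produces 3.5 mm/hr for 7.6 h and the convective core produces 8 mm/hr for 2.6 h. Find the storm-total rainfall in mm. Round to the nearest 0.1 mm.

total ≈ 47.4 mm

Total = Σ Rᵢ Δtᵢ = 3.5 × 7.6 + 8 × 2.6
      = 26.6 + 20.8 = 47.4 mm.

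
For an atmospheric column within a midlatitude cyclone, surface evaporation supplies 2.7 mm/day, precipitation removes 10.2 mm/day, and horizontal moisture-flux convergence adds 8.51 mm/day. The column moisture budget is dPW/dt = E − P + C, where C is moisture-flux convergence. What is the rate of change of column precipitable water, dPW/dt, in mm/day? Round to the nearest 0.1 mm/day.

dPW/dt ≈ 1.0 mm/day

dPW/dt = E − P + C = 2.7 − 10.2 + (8.51) = 1.0 mm/day.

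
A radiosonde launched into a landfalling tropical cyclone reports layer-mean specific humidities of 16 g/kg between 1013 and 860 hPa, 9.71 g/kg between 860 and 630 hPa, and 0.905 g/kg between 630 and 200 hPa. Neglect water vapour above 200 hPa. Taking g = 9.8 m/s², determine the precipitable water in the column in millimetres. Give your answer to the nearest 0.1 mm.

PW ≈ 51.7 mm

Precipitable water is the column-integrated vapour mass per unit area: PW = (1/g) Σ q̄ Δp, with q in kg/kg and Δp in Pa (1 kg/m² of water = 1 mm).
Layer 1013–860 hPa: Δp = 153 hPa = 15300 Pa, q̄ = 0.016 kg/kg → 0.016 × 15300 / 9.8 = 24.98 mm
Layer 860–630 hPa: Δp = 230 hPa = 23000 Pa, q̄ = 0.00971 kg/kg → 0.00971 × 23000 / 9.8 = 22.79 mm
Layer 630–200 hPa: Δp = 430 hPa = 43000 Pa, q̄ = 0.000905 kg/kg → 0.000905 × 43000 / 9.8 = 3.97 mm
PW = 24.98 + 22.79 + 3.97 = 51.74 ≈ 51.7 mm.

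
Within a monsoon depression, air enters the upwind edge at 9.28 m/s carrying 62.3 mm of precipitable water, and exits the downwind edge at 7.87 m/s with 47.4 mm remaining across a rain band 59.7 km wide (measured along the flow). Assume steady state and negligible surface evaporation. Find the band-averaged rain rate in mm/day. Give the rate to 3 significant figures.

Column moisture flux per unit crosswind length is F = V × PW.
Inflow: F_in = 9.28 × 62.3 = 578.144 mm·m/s
Outflow: F_out = 7.87 × 47.4 = 373.038 mm·m/s
Steady-state rate R = (F_in − F_out)/L = (578.144 − 373.038) / 59700 m = 3.436e-03 mm/s.
R = 3.436e-03 × 3600 × 24 = 297 mm/day.

R ≈ 297 mm/day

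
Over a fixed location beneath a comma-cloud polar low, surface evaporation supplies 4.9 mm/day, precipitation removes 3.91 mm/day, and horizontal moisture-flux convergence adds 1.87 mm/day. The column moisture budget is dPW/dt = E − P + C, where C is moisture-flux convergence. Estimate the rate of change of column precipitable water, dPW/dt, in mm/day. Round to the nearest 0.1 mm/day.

dPW/dt = E − P + C = 4.9 − 3.91 + (1.87) = 2.9 mm/day.

dPW/dt ≈ 2.9 mm/day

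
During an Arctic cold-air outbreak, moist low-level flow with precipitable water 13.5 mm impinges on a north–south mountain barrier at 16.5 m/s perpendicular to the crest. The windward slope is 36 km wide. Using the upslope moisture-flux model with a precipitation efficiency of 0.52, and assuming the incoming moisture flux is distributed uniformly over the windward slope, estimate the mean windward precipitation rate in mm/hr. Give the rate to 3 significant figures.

R ≈ 11.6 mm/hr

Incoming column moisture flux per unit ridge length: F = V × PW = 16.5 × 13.5 = 222.75 mm·m/s.
Spread over the 36 km slope with efficiency ε = 0.52: R = ε·F/W = 0.52 × 222.75 / 36000 m = 3.217e-03 mm/s.
R = 3.217e-03 × 3600 = 11.6 mm/hr.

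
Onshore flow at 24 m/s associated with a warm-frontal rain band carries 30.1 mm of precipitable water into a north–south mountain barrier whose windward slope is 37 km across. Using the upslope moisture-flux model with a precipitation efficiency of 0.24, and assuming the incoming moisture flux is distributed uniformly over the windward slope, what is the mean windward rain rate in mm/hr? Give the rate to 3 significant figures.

R ≈ 16.9 mm/hr

Incoming column moisture flux per unit ridge length: F = V × PW = 24 × 30.1 = 722.4 mm·m/s.
Spread over the 37 km slope with efficiency ε = 0.24: R = ε·F/W = 0.24 × 722.4 / 37000 m = 4.686e-03 mm/s.
R = 4.686e-03 × 3600 = 16.9 mm/hr.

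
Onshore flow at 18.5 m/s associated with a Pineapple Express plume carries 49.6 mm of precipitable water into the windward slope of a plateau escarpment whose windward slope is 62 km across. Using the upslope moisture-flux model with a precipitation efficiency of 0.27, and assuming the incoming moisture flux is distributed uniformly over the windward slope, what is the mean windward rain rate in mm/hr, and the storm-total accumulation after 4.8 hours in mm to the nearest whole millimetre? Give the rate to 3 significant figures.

R ≈ 14.4 mm/hr; total ≈ 69 mm

Incoming column moisture flux per unit ridge length: F = V × PW = 18.5 × 49.6 = 917.6 mm·m/s.
Spread over the 62 km slope with efficiency ε = 0.27: R = ε·F/W = 0.27 × 917.6 / 62000 m = 3.996e-03 mm/s.
R = 3.996e-03 × 3600 = 14.4 mm/hr.
Over 4.8 h: total = 14.4 × 4.8 = 69.12 ≈ 69 mm.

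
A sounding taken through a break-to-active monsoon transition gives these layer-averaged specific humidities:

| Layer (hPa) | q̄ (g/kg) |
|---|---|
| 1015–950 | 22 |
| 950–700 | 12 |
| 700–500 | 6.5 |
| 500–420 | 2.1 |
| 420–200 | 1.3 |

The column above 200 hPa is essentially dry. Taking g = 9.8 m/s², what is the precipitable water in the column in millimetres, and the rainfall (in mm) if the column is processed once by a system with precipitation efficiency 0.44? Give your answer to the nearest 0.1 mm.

Precipitable water is the column-integrated vapour mass per unit area: PW = (1/g) Σ q̄ Δp, with q in kg/kg and Δp in Pa (1 kg/m² of water = 1 mm).
Layer 1015–950 hPa: Δp = 65 hPa = 6500 Pa, q̄ = 0.022 kg/kg → 0.022 × 6500 / 9.8 = 14.59 mm
Layer 950–700 hPa: Δp = 250 hPa = 25000 Pa, q̄ = 0.012 kg/kg → 0.012 × 25000 / 9.8 = 30.61 mm
Layer 700–500 hPa: Δp = 200 hPa = 20000 Pa, q̄ = 0.0065 kg/kg → 0.0065 × 20000 / 9.8 = 13.27 mm
Layer 500–420 hPa: Δp = 80 hPa = 8000 Pa, q̄ = 0.0021 kg/kg → 0.0021 × 8000 / 9.8 = 1.71 mm
Layer 420–200 hPa: Δp = 220 hPa = 22000 Pa, q̄ = 0.0013 kg/kg → 0.0013 × 22000 / 9.8 = 2.92 mm
PW = 14.59 + 30.61 + 13.27 + 1.71 + 2.92 = 63.10 ≈ 63.1 mm.
Rainfall = ε × PW = 0.44 × 63.1 = 27.8 mm.

PW ≈ 63.1 mm; rainfall ≈ 27.8 mm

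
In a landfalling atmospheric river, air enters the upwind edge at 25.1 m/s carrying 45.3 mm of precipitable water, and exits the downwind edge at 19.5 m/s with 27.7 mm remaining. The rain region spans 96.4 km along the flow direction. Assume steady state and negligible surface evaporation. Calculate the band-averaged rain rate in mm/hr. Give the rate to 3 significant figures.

Column moisture flux per unit crosswind length is F = V × PW.
Inflow: F_in = 25.1 × 45.3 = 1137.03 mm·m/s
Outflow: F_out = 19.5 × 27.7 = 540.15 mm·m/s
Steady-state rate R = (F_in − F_out)/L = (1137.03 − 540.15) / 96400 m = 6.192e-03 mm/s.
R = 6.192e-03 × 3600 = 22.3 mm/hr.

R ≈ 22.3 mm/hr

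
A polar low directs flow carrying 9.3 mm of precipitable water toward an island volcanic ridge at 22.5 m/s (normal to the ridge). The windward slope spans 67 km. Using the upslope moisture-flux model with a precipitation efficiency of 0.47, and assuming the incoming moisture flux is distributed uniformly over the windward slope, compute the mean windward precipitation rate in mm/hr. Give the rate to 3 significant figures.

R ≈ 5.28 mm/hr

Incoming column moisture flux per unit ridge length: F = V × PW = 22.5 × 9.3 = 209.25 mm·m/s.
Spread over the 67 km slope with efficiency ε = 0.47: R = ε·F/W = 0.47 × 209.25 / 67000 m = 1.468e-03 mm/s.
R = 1.468e-03 × 3600 = 5.28 mm/hr.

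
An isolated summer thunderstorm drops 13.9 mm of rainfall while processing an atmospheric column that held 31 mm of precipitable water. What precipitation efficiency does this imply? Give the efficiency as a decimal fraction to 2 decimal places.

ε = rainfall / PW = 13.9 / 31 = 0.45.

ε ≈ 0.45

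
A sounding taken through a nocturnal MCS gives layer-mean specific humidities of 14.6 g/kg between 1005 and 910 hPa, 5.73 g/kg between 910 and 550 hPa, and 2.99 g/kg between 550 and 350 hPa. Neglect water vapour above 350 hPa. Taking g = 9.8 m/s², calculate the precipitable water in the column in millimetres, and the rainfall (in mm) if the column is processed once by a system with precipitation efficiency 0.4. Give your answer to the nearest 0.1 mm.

Precipitable water is the column-integrated vapour mass per unit area: PW = (1/g) Σ q̄ Δp, with q in kg/kg and Δp in Pa (1 kg/m² of water = 1 mm).
Layer 1005–910 hPa: Δp = 95 hPa = 9500 Pa, q̄ = 0.0146 kg/kg → 0.0146 × 9500 / 9.8 = 14.15 mm
Layer 910–550 hPa: Δp = 360 hPa = 36000 Pa, q̄ = 0.00573 kg/kg → 0.00573 × 36000 / 9.8 = 21.05 mm
Layer 550–350 hPa: Δp = 200 hPa = 20000 Pa, q̄ = 0.00299 kg/kg → 0.00299 × 20000 / 9.8 = 6.10 mm
PW = 14.15 + 21.05 + 6.10 = 41.30 ≈ 41.3 mm.
Rainfall = ε × PW = 0.4 × 41.3 = 16.5 mm.

PW ≈ 41.3 mm; rainfall ≈ 16.5 mm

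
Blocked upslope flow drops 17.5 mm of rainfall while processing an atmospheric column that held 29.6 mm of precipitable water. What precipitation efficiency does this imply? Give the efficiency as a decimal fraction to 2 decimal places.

ε = rainfall / PW = 17.5 / 29.6 = 0.59.

ε ≈ 0.59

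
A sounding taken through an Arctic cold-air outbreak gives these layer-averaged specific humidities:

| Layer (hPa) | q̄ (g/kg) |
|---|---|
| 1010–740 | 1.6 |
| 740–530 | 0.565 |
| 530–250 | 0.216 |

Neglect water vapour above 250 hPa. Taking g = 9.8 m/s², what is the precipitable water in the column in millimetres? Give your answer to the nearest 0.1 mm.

Precipitable water is the column-integrated vapour mass per unit area: PW = (1/g) Σ q̄ Δp, with q in kg/kg and Δp in Pa (1 kg/m² of water = 1 mm).
Layer 1010–740 hPa: Δp = 270 hPa = 27000 Pa, q̄ = 0.0016 kg/kg → 0.0016 × 27000 / 9.8 = 4.41 mm
Layer 740–530 hPa: Δp = 210 hPa = 21000 Pa, q̄ = 0.000565 kg/kg → 0.000565 × 21000 / 9.8 = 1.21 mm
Layer 530–250 hPa: Δp = 280 hPa = 28000 Pa, q̄ = 0.000216 kg/kg → 0.000216 × 28000 / 9.8 = 0.62 mm
PW = 4.41 + 1.21 + 0.62 = 6.24 ≈ 6.2 mm.

PW ≈ 6.2 mm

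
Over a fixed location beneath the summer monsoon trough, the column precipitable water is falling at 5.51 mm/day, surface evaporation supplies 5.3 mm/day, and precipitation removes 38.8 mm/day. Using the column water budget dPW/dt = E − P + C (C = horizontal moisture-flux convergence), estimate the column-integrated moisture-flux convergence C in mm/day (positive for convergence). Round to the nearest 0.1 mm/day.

dPW/dt = -5.51 mm/day.
C = dPW/dt − E + P = (-5.51) − 5.3 + 38.8 = 28.0 mm/day.

C ≈ 28.0 mm/day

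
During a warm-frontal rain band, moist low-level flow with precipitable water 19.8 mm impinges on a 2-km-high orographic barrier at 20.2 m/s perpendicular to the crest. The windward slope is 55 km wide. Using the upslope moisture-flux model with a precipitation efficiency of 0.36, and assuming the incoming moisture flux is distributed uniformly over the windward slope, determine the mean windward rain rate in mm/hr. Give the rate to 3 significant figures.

Incoming column moisture flux per unit ridge length: F = V × PW = 20.2 × 19.8 = 399.96 mm·m/s.
Spread over the 55 km slope with efficiency ε = 0.36: R = ε·F/W = 0.36 × 399.96 / 55000 m = 2.618e-03 mm/s.
R = 2.618e-03 × 3600 = 9.42 mm/hr.

R ≈ 9.42 mm/hr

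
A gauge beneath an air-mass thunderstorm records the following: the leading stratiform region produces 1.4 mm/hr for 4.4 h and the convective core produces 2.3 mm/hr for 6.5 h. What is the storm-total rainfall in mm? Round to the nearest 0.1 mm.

total ≈ 21.1 mm

Total = Σ Rᵢ Δtᵢ = 1.4 × 4.4 + 2.3 × 6.5
      = 6.16 + 14.95 = 21.1 mm.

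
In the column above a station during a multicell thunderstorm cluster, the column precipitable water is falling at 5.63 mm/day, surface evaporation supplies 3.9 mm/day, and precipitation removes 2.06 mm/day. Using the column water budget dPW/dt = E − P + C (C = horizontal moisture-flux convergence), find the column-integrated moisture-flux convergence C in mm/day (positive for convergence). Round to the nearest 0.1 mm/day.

dPW/dt = -5.63 mm/day.
C = dPW/dt − E + P = (-5.63) − 3.9 + 2.06 = -7.5 mm/day.

C ≈ -7.5 mm/day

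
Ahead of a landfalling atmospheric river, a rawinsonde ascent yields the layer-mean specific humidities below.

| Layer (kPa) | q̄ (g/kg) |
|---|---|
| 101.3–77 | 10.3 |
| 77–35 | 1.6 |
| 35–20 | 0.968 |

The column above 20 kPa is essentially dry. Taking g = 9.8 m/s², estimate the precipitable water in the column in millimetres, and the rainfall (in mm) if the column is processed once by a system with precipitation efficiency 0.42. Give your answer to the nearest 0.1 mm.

PW ≈ 33.9 mm; rainfall ≈ 14.2 mm

Precipitable water is the column-integrated vapour mass per unit area: PW = (1/g) Σ q̄ Δp, with q in kg/kg and Δp in Pa (1 kg/m² of water = 1 mm).
Layer 101.3–77 kPa: Δp = 243 hPa = 24300 Pa, q̄ = 0.0103 kg/kg → 0.0103 × 24300 / 9.8 = 25.54 mm
Layer 77–35 kPa: Δp = 420 hPa = 42000 Pa, q̄ = 0.0016 kg/kg → 0.0016 × 42000 / 9.8 = 6.86 mm
Layer 35–20 kPa: Δp = 150 hPa = 15000 Pa, q̄ = 0.000968 kg/kg → 0.000968 × 15000 / 9.8 = 1.48 mm
PW = 25.54 + 6.86 + 1.48 = 33.88 ≈ 33.9 mm.
Rainfall = ε × PW = 0.42 × 33.9 = 14.2 mm.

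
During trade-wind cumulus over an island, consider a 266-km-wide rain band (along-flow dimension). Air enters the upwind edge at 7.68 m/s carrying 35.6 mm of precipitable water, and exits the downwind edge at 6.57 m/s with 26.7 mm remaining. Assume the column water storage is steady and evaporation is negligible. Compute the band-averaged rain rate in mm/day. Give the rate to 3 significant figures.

R ≈ 31.8 mm/day

Column moisture flux per unit crosswind length is F = V × PW.
Inflow: F_in = 7.68 × 35.6 = 273.408 mm·m/s
Outflow: F_out = 6.57 × 26.7 = 175.419 mm·m/s
Steady-state rate R = (F_in − F_out)/L = (273.408 − 175.419) / 266000 m = 3.684e-04 mm/s.
R = 3.684e-04 × 3600 × 24 = 31.8 mm/day.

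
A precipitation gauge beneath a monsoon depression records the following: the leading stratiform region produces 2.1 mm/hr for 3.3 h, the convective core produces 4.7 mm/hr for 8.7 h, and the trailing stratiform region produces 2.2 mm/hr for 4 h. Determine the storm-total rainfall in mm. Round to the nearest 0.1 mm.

Total = Σ Rᵢ Δtᵢ = 2.1 × 3.3 + 4.7 × 8.7 + 2.2 × 4
      = 6.93 + 40.89 + 8.8 = 56.6 mm.

total ≈ 56.6 mm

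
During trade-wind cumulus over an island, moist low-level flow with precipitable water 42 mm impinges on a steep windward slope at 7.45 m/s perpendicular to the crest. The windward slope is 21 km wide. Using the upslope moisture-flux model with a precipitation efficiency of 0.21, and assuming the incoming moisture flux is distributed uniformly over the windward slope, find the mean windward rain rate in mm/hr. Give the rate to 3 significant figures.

Incoming column moisture flux per unit ridge length: F = V × PW = 7.45 × 42 = 312.9 mm·m/s.
Spread over the 21 km slope with efficiency ε = 0.21: R = ε·F/W = 0.21 × 312.9 / 21000 m = 3.129e-03 mm/s.
R = 3.129e-03 × 3600 = 11.3 mm/hr.

R ≈ 11.3 mm/hr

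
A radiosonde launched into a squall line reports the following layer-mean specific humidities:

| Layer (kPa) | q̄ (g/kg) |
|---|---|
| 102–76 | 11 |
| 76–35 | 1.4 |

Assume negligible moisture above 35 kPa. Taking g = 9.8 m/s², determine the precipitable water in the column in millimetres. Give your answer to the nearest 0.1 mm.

Precipitable water is the column-integrated vapour mass per unit area: PW = (1/g) Σ q̄ Δp, with q in kg/kg and Δp in Pa (1 kg/m² of water = 1 mm).
Layer 102–76 kPa: Δp = 260 hPa = 26000 Pa, q̄ = 0.011 kg/kg → 0.011 × 26000 / 9.8 = 29.18 mm
Layer 76–35 kPa: Δp = 410 hPa = 41000 Pa, q̄ = 0.0014 kg/kg → 0.0014 × 41000 / 9.8 = 5.86 mm
PW = 29.18 + 5.86 = 35.04 ≈ 35.0 mm.

PW ≈ 35.0 mm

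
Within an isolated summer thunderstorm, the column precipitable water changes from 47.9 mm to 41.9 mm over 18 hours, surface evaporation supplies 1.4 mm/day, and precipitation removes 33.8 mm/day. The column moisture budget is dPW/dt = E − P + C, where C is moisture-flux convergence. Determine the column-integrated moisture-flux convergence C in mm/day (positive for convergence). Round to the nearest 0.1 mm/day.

C ≈ 24.4 mm/day

dPW/dt = (41.9 − 47.9) mm / (18/24 day) = -8.000 mm/day.
C = dPW/dt − E + P = (-8.000) − 1.4 + 33.8 = 24.4 mm/day.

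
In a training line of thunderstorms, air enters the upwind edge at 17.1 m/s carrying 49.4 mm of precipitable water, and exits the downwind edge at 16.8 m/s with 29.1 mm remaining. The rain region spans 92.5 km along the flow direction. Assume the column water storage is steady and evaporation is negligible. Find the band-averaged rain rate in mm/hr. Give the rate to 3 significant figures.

R ≈ 13.8 mm/hr

Column moisture flux per unit crosswind length is F = V × PW.
Inflow: F_in = 17.1 × 49.4 = 844.74 mm·m/s
Outflow: F_out = 16.8 × 29.1 = 488.88 mm·m/s
Steady-state rate R = (F_in − F_out)/L = (844.74 − 488.88) / 92500 m = 3.847e-03 mm/s.
R = 3.847e-03 × 3600 = 13.8 mm/hr.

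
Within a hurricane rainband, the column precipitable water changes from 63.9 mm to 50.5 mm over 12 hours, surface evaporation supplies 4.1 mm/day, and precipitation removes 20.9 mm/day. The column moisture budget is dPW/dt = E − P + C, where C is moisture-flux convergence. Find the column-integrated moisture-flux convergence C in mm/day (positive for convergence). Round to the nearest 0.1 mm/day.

dPW/dt = (50.5 − 63.9) mm / (12/24 day) = -26.800 mm/day.
C = dPW/dt − E + P = (-26.800) − 4.1 + 20.9 = -10.0 mm/day.

C ≈ -10.0 mm/day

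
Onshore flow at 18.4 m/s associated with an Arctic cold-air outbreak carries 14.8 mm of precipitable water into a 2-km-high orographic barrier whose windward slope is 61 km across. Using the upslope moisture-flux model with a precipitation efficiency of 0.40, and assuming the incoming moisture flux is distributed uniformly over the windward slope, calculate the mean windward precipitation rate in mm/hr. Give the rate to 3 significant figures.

R ≈ 6.43 mm/hr

Incoming column moisture flux per unit ridge length: F = V × PW = 18.4 × 14.8 = 272.32 mm·m/s.
Spread over the 61 km slope with efficiency ε = 0.40: R = ε·F/W = 0.40 × 272.32 / 61000 m = 1.786e-03 mm/s.
R = 1.786e-03 × 3600 = 6.43 mm/hr.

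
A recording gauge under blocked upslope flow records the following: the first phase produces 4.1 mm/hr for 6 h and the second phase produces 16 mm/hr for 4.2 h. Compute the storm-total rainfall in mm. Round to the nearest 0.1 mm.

total ≈ 91.8 mm

Total = Σ Rᵢ Δtᵢ = 4.1 × 6 + 16 × 4.2
      = 24.6 + 67.2 = 91.8 mm.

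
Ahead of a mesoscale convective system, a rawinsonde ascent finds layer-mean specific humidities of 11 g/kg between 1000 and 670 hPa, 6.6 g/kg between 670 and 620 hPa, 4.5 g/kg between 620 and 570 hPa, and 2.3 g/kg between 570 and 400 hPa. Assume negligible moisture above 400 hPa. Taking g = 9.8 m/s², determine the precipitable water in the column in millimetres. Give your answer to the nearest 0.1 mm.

PW ≈ 46.7 mm

Precipitable water is the column-integrated vapour mass per unit area: PW = (1/g) Σ q̄ Δp, with q in kg/kg and Δp in Pa (1 kg/m² of water = 1 mm).
Layer 1000–670 hPa: Δp = 330 hPa = 33000 Pa, q̄ = 0.011 kg/kg → 0.011 × 33000 / 9.8 = 37.04 mm
Layer 670–620 hPa: Δp = 50 hPa = 5000 Pa, q̄ = 0.0066 kg/kg → 0.0066 × 5000 / 9.8 = 3.37 mm
Layer 620–570 hPa: Δp = 50 hPa = 5000 Pa, q̄ = 0.0045 kg/kg → 0.0045 × 5000 / 9.8 = 2.30 mm
Layer 570–400 hPa: Δp = 170 hPa = 17000 Pa, q̄ = 0.0023 kg/kg → 0.0023 × 17000 / 9.8 = 3.99 mm
PW = 37.04 + 3.37 + 2.30 + 3.99 = 46.70 ≈ 46.7 mm.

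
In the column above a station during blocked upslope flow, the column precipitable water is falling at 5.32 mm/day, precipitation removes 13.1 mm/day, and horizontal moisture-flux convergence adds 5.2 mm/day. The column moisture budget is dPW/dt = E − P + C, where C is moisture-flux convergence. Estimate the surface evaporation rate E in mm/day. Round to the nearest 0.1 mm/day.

E ≈ 2.6 mm/day

dPW/dt = -5.32 mm/day.
E = dPW/dt + P − C = (-5.32) + 13.1 − (5.2) = 2.6 mm/day.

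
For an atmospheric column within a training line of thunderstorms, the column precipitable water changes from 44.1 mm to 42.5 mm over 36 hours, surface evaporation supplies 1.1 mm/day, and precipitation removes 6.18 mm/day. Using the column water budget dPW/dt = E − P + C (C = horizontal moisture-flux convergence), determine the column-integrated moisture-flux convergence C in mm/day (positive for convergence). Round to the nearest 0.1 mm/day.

C ≈ 4.0 mm/day

dPW/dt = (42.5 − 44.1) mm / (36/24 day) = -1.067 mm/day.
C = dPW/dt − E + P = (-1.067) − 1.1 + 6.18 = 4.0 mm/day.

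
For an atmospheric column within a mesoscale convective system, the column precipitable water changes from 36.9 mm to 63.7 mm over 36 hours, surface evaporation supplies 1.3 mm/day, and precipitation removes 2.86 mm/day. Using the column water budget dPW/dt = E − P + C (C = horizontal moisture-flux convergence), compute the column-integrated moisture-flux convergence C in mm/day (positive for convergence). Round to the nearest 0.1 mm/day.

dPW/dt = (63.7 − 36.9) mm / (36/24 day) = +17.867 mm/day.
C = dPW/dt − E + P = (+17.867) − 1.3 + 2.86 = 19.4 mm/day.

C ≈ 19.4 mm/day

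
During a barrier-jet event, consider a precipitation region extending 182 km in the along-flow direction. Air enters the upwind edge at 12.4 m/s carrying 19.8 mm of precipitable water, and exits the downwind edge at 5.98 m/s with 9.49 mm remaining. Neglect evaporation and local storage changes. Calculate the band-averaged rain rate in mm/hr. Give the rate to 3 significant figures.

Column moisture flux per unit crosswind length is F = V × PW.
Inflow: F_in = 12.4 × 19.8 = 245.52 mm·m/s
Outflow: F_out = 5.98 × 9.49 = 56.7502 mm·m/s
Steady-state rate R = (F_in − F_out)/L = (245.52 − 56.7502) / 182000 m = 1.037e-03 mm/s.
R = 1.037e-03 × 3600 = 3.73 mm/hr.

R ≈ 3.73 mm/hr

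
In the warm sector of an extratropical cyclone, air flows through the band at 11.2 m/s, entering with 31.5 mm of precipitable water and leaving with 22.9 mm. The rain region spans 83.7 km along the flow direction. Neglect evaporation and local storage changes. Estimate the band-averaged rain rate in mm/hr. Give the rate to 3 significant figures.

Column moisture flux per unit crosswind length is F = V × PW.
Inflow: F_in = 11.2 × 31.5 = 352.8 mm·m/s
Outflow: F_out = 11.2 × 22.9 = 256.48 mm·m/s
Steady-state rate R = (F_in − F_out)/L = (352.8 − 256.48) / 83700 m = 1.151e-03 mm/s.
R = 1.151e-03 × 3600 = 4.14 mm/hr.

R ≈ 4.14 mm/hr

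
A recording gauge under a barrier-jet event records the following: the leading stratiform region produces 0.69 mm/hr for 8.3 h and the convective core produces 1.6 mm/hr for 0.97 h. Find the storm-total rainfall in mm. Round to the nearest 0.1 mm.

total ≈ 7.3 mm

Total = Σ Rᵢ Δtᵢ = 0.69 × 8.3 + 1.6 × 0.97
      = 5.727 + 1.552 = 7.3 mm.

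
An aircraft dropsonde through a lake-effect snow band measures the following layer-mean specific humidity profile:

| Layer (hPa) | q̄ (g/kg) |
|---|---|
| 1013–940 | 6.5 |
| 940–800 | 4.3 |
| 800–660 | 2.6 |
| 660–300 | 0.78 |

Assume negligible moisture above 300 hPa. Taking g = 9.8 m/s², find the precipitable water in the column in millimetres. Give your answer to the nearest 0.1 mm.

PW ≈ 17.6 mm

Precipitable water is the column-integrated vapour mass per unit area: PW = (1/g) Σ q̄ Δp, with q in kg/kg and Δp in Pa (1 kg/m² of water = 1 mm).
Layer 1013–940 hPa: Δp = 73 hPa = 7300 Pa, q̄ = 0.0065 kg/kg → 0.0065 × 7300 / 9.8 = 4.84 mm
Layer 940–800 hPa: Δp = 140 hPa = 14000 Pa, q̄ = 0.0043 kg/kg → 0.0043 × 14000 / 9.8 = 6.14 mm
Layer 800–660 hPa: Δp = 140 hPa = 14000 Pa, q̄ = 0.0026 kg/kg → 0.0026 × 14000 / 9.8 = 3.71 mm
Layer 660–300 hPa: Δp = 360 hPa = 36000 Pa, q̄ = 0.00078 kg/kg → 0.00078 × 36000 / 9.8 = 2.87 mm
PW = 4.84 + 6.14 + 3.71 + 2.87 = 17.56 ≈ 17.6 mm.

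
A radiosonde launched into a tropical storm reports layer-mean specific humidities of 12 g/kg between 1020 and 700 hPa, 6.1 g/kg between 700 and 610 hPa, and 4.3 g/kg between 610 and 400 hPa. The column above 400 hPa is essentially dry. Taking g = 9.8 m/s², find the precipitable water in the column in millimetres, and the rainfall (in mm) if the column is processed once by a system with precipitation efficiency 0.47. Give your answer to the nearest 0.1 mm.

Precipitable water is the column-integrated vapour mass per unit area: PW = (1/g) Σ q̄ Δp, with q in kg/kg and Δp in Pa (1 kg/m² of water = 1 mm).
Layer 1020–700 hPa: Δp = 320 hPa = 32000 Pa, q̄ = 0.012 kg/kg → 0.012 × 32000 / 9.8 = 39.18 mm
Layer 700–610 hPa: Δp = 90 hPa = 9000 Pa, q̄ = 0.0061 kg/kg → 0.0061 × 9000 / 9.8 = 5.60 mm
Layer 610–400 hPa: Δp = 210 hPa = 21000 Pa, q̄ = 0.0043 kg/kg → 0.0043 × 21000 / 9.8 = 9.21 mm
PW = 39.18 + 5.60 + 9.21 = 53.99 ≈ 54.0 mm.
Rainfall = ε × PW = 0.47 × 54.0 = 25.4 mm.

PW ≈ 54.0 mm; rainfall ≈ 25.4 mm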